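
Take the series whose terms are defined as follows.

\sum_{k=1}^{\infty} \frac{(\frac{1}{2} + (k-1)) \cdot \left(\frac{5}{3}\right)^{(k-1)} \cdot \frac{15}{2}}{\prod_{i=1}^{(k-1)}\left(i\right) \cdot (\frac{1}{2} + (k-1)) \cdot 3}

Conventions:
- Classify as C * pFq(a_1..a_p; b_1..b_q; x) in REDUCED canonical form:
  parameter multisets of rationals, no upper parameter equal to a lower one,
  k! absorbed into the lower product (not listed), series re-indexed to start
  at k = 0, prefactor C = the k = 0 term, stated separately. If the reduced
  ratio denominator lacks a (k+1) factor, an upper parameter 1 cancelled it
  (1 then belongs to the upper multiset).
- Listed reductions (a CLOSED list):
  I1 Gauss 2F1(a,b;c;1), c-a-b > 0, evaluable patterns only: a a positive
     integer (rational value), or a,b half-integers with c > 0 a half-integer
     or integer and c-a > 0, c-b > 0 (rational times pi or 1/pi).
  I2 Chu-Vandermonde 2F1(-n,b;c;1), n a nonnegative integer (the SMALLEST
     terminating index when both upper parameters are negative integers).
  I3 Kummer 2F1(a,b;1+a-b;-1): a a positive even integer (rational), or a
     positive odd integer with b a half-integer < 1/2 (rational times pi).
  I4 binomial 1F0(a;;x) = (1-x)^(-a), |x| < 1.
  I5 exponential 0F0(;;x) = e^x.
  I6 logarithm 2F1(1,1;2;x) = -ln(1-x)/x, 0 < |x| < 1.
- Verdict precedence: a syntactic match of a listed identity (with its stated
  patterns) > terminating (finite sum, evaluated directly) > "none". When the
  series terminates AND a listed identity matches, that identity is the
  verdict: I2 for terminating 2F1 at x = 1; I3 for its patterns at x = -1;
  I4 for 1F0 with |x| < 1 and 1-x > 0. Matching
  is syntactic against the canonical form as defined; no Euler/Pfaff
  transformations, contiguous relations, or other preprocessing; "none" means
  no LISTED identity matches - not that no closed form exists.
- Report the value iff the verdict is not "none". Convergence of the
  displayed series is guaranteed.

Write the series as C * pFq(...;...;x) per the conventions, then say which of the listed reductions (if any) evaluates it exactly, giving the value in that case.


Canonical form: C = \frac{5}{2} times 0F0 with upper {-}, lower {-}, x = \frac{5}{3}. Verdict: the I5 exponential reduction fires (the 0F0 exponential series at x = \frac{5}{3}). Hence: \frac{5}{2} \cdot e^{\frac{5}{3}}.

The tell: x = \frac{5}{3} and the product of the first k integers (prefactor 5/2) is k!.
Step ratio: r(k) = \frac{5}{3} * 1 / [(k+1)] - rational in k. x = \frac{5}{3}; t_0 = \frac{5}{2}; negate the roots.


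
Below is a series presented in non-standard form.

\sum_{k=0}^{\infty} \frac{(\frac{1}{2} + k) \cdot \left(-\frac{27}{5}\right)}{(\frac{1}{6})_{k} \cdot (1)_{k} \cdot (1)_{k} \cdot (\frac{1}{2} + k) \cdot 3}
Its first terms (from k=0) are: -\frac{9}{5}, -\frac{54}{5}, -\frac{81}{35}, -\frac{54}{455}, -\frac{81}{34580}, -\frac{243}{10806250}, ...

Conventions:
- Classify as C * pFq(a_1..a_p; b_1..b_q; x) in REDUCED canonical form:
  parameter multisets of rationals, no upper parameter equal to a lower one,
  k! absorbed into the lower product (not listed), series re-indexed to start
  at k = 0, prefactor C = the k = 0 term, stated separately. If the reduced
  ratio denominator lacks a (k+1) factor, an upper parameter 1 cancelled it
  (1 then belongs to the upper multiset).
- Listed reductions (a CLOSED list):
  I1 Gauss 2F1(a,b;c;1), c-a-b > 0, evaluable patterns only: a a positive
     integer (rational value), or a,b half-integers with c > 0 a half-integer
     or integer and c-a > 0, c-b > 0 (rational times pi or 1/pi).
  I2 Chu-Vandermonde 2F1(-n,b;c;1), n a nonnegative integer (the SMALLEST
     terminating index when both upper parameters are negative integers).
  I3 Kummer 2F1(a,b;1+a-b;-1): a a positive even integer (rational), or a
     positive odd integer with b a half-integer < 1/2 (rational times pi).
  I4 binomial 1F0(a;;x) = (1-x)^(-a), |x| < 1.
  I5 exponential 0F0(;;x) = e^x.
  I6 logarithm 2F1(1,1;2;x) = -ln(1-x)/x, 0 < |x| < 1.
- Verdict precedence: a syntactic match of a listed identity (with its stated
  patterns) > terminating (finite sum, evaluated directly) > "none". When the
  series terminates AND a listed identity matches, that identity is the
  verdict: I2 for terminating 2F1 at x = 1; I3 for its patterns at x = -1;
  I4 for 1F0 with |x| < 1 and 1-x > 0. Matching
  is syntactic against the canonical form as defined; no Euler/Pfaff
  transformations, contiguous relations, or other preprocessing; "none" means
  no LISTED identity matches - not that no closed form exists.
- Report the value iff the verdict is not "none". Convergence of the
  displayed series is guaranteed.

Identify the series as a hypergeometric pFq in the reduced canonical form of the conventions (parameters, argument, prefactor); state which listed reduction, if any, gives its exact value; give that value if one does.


Prefactor -\frac{9}{5}, argument 1: 0F2 with upper {-} over lower {\frac{1}{6}, 1}. Verdict: none. Every listed pattern misses the 0F2 form at 1, upper {-}.

Key step: x = 1 and (1)_k (prefactor -9/5) is k! itself.
Consecutive-term ratio: r(k) = 1 * 1 / [(k+\frac{1}{6}) (k+1) (k+1)] - rational; roots negated = parameters, x = 1, C = -\frac{9}{5}.


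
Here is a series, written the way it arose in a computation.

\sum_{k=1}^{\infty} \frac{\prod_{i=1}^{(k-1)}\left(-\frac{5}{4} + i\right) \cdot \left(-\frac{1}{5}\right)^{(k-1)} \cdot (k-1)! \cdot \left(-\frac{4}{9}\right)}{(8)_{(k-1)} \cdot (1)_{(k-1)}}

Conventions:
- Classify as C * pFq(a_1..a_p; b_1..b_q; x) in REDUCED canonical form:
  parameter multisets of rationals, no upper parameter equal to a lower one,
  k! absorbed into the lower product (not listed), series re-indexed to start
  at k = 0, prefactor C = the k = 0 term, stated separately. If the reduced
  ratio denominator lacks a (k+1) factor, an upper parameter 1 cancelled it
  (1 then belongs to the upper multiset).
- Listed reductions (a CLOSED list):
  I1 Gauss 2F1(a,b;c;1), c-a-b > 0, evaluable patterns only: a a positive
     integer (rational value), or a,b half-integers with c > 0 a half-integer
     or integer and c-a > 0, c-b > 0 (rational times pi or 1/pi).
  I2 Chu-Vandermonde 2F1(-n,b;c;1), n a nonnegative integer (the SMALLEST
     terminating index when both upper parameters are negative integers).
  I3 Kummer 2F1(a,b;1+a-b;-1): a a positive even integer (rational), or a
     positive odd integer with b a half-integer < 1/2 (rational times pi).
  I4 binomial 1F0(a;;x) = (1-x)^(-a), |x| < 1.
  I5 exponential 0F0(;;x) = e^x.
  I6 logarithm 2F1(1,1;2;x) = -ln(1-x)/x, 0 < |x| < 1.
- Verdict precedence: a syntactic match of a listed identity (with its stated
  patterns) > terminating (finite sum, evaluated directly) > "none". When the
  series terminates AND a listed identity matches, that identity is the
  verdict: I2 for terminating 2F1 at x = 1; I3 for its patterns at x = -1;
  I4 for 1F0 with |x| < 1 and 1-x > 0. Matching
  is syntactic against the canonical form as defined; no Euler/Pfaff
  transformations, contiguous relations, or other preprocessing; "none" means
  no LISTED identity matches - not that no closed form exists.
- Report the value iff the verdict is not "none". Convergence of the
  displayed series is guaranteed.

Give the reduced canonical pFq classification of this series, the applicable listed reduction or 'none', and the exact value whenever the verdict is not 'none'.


Classification (C = -\frac{4}{9}): 2F1 with upper {-\frac{1}{4}, 1}, lower {8}, argument x = -\frac{1}{5}. Verdict: none - this 2F1 at x = -\frac{1}{5} matches no listed pattern, and upper {-\frac{1}{4}, 1} holds no stopper.

The tell: with t_0 = -\frac{4}{9}, (1)_k (C = -4/9) is k! itself.
Adjacent-term ratio: r(k) = -\frac{1}{5} * (k-\frac{1}{4}) (k+1) / [(k+8) (k+1)] - rational in k, leading ratio -\frac{1}{5}; with t_0 = -\frac{4}{9}, classification follows.


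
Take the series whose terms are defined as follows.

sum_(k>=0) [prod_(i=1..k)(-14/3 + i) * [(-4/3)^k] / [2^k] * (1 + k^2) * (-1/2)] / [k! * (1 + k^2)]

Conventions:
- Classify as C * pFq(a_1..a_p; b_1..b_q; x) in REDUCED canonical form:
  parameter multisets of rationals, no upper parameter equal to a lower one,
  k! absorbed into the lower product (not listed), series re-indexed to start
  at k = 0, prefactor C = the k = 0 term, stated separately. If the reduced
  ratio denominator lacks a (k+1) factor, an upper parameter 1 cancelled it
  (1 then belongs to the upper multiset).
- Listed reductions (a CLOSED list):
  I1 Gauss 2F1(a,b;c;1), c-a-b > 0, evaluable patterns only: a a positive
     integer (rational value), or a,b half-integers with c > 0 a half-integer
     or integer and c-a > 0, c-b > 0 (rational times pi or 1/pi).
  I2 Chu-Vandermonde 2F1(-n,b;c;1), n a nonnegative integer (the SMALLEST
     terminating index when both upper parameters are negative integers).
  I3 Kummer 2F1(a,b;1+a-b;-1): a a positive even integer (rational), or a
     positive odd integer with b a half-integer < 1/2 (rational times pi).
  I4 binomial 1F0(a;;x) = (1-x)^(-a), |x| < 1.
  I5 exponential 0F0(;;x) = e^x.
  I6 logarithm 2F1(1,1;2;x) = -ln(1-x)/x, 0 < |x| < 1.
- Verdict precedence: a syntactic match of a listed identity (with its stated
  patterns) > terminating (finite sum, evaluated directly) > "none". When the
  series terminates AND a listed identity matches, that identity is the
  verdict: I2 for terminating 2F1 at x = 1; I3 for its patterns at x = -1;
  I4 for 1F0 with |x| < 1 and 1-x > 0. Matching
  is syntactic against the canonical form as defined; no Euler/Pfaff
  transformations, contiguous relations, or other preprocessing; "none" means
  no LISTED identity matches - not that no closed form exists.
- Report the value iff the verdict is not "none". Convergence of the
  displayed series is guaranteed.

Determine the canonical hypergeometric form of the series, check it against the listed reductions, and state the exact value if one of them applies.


At argument -2/3: a 1F0 with upper {-11/3}, lower {-}, scaled by C = -1/2. Verdict: the binomial series (I4) matches (the 1F0 binomial series: exponent 11/3, x = -2/3). Its exact value is (-1/2) * (5/3)^(11/3).

First insight: t_0 being -1/2, striking the common factor k^2 + 1 reduces the term (C = -1/2, x = -2/3).
Term ratio: r(k) = (-2/3) * (k-11/3) / [(k+1)] ; factor over Q: parameters, x = (-2/3), and C = -1/2.


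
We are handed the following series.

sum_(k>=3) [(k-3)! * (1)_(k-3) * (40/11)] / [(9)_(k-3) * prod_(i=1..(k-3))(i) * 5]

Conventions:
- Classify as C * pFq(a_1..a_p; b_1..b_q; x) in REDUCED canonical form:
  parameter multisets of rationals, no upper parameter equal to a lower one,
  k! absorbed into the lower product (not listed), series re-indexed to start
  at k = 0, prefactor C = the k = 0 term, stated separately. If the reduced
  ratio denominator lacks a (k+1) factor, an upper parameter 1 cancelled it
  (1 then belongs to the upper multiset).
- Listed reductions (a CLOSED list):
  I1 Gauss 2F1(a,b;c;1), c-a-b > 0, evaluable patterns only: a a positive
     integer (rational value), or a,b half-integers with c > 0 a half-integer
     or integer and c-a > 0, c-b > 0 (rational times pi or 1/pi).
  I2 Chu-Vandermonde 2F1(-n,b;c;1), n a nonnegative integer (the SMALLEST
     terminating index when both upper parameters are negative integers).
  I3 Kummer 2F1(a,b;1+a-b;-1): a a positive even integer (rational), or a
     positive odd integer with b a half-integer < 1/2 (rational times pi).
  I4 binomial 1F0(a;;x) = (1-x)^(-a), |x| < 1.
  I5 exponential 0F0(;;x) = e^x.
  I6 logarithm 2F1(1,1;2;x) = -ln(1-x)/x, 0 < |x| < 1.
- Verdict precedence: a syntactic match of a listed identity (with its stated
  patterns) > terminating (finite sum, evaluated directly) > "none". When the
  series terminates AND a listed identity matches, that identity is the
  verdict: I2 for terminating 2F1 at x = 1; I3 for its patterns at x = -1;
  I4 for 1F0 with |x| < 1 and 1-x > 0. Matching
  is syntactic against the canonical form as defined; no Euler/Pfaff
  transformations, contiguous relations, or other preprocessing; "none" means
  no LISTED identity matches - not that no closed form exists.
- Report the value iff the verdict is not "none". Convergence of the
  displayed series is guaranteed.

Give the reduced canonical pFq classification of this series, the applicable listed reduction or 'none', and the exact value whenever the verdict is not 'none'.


x = 1 here; the reduced form reads 2F1, upper {1, 1}, lower {9}, C = 8/11. Verdict: Gauss's theorem (I1) applies (x = 1: the Gamma ratio telescopes since c-a-b = 7 > 0 and a = 1 in Z>0). Sum: 64/77.

The tell: with t_0 = 8/11, the constant factors (C = 8/11) combine into one prefactor.
Ratio: r(k) = 1 * (k+1) (k+1) / [(k+9) (k+1)] - rational in k, leading ratio 1; with t_0 = 8/11, classification follows.


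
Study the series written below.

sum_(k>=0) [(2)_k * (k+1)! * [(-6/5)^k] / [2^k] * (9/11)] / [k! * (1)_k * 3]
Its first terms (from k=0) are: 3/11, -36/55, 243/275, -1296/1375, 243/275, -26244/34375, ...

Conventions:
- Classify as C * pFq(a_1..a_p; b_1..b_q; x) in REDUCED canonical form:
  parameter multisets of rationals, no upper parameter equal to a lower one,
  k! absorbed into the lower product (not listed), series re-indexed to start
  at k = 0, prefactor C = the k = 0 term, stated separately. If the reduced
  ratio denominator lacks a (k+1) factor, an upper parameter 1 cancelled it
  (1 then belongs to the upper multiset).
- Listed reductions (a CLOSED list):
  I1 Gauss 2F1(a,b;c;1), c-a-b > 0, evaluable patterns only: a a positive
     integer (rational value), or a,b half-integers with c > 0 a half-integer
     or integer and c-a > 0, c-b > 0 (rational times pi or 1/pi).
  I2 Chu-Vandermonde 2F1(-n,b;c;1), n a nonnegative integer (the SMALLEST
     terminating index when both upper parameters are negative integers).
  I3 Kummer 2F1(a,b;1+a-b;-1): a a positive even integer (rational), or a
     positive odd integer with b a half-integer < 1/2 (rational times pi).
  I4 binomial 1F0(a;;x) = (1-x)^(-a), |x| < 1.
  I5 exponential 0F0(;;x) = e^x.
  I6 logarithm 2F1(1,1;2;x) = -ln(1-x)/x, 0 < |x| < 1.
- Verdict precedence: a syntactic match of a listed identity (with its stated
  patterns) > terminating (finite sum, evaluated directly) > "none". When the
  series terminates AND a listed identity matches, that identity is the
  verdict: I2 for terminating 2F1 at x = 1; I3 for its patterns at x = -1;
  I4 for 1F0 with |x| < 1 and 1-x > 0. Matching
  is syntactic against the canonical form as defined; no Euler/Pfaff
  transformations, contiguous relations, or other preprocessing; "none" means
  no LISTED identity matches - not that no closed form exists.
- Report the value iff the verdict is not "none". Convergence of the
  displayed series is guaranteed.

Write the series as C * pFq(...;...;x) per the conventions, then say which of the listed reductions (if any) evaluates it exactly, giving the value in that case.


Key step: t_0 being 3/11, the factorial ratio (C = 3/11) (k+a-1)!/(a-1)! is a rising factorial (a)_k.
Adjacent-term ratio: r(k) = (-3/5) * (k+2) (k+2) / [(k+1) (k+1)] ; factor over Q: parameters, x = (-3/5), and C = 3/11.

Canonical form: C = 3/11 times 2F1 with upper {2, 2}, lower {1}, x = -3/5. Verdict: none - at argument -3/5 the multisets {2, 2} ; {1} match no listed identity.


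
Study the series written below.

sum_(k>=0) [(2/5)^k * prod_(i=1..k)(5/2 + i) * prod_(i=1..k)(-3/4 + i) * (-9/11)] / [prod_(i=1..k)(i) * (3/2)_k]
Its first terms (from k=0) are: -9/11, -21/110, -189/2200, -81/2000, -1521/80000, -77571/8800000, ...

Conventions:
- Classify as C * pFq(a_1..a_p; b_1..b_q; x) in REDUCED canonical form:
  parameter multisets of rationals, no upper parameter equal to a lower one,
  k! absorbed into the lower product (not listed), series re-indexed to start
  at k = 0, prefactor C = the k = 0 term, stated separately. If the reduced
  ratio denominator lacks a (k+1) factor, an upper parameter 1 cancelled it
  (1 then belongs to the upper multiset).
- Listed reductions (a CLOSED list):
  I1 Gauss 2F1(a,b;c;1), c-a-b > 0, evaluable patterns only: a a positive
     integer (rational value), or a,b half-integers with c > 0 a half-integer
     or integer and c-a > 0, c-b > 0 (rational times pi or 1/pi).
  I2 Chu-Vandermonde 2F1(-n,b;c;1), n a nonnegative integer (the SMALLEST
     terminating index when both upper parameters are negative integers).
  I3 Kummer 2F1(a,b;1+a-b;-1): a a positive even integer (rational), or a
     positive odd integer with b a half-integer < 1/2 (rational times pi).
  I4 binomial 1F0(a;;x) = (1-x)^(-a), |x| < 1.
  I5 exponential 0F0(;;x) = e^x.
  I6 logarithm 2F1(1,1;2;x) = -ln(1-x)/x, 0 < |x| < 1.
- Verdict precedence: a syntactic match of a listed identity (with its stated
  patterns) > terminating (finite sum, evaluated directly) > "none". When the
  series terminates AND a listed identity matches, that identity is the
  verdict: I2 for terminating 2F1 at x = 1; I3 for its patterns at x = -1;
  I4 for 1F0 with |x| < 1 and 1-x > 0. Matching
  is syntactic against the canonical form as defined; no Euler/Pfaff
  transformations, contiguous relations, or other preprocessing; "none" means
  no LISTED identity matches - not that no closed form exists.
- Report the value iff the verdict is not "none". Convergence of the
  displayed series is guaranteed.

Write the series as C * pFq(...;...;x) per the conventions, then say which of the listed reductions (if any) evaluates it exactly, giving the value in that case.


Prefactor -9/11, argument 2/5: 2F1 with upper {1/4, 7/2} over lower {3/2}. Verdict: none. No listed pattern accepts 2F1(1/4, 7/2; 3/2; 2/5).

Key step: t_0 being -9/11, the running product (prefactor -9/11) telescopes to a rising factorial.
Ratio: r(k) = (2/5) * (k+1/4) (k+7/2) / [(k+3/2) (k+1)] - rational in k, leading ratio (2/5); with t_0 = -9/11, classification follows.


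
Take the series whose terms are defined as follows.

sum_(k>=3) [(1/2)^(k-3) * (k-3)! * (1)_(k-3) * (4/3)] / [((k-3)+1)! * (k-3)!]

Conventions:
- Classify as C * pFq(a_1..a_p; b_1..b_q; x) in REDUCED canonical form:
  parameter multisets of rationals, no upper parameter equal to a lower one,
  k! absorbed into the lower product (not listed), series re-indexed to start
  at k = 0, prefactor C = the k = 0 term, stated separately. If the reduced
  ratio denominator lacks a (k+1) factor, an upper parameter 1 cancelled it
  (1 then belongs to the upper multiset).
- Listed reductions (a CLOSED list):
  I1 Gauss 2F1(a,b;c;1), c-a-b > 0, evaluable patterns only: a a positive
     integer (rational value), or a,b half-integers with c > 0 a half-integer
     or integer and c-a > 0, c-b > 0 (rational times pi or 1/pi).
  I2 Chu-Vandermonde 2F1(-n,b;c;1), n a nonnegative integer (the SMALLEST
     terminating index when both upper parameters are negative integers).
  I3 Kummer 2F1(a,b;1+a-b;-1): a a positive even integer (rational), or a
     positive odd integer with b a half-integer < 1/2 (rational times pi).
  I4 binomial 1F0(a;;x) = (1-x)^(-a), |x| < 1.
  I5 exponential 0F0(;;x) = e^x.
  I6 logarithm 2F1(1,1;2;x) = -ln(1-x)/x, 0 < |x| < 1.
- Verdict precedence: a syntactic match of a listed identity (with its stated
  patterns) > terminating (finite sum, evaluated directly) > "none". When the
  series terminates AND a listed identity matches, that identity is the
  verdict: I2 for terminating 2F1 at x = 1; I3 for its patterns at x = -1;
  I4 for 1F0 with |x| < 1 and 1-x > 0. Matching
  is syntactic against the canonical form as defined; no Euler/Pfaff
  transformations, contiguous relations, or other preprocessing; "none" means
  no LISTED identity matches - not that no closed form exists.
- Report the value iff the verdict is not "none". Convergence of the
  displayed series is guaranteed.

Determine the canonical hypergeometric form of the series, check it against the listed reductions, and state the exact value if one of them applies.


At argument 1/2: a 2F1 with upper {1, 1}, lower {2}, scaled by C = 4/3. Verdict at x = 1/2: the logarithmic series (I6) matches (the logarithm: parameters (1,1;2), x = 1/2). Sum: (-8/3) * ln(1/2).

Key step: with t_0 = 4/3, the denominator's factorial ratio (prefactor 4/3) is a lower Pochhammer.
Step ratio: r(k) = (1/2) * (k+1) (k+1) / [(k+2) (k+1)] - rational; roots negated = parameters, x = (1/2), C = 4/3.


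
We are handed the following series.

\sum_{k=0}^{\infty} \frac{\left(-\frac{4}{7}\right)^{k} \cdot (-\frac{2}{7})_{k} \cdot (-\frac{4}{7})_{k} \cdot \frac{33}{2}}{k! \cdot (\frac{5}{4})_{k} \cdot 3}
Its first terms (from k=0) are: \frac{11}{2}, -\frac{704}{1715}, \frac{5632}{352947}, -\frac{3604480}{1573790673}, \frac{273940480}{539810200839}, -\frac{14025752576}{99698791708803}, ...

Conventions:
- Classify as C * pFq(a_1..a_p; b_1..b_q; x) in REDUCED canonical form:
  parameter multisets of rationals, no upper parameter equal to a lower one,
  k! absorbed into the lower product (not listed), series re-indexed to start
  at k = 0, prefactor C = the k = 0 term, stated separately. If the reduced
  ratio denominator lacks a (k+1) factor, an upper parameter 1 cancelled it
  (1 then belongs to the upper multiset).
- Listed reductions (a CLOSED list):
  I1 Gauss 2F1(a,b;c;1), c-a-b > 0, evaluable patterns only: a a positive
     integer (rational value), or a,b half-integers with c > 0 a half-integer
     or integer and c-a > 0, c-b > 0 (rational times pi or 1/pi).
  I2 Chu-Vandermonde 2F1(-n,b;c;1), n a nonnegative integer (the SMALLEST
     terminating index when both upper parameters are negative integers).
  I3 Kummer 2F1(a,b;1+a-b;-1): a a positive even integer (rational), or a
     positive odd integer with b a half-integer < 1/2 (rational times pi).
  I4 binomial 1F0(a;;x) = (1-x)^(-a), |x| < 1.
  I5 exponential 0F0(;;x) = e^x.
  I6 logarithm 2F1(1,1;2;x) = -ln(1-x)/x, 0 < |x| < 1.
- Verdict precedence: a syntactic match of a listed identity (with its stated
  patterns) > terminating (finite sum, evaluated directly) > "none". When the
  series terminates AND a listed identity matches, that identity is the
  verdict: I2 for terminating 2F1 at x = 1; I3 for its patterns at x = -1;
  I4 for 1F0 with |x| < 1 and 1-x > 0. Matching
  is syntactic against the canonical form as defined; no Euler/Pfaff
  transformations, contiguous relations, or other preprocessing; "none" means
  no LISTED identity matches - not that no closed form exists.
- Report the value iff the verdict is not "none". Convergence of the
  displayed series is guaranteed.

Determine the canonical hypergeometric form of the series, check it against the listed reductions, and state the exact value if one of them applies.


Structural cue: from the first term \frac{11}{2}: the constant factors (C = 11/2) combine into one prefactor.
Term ratio: r(k) = -\frac{4}{7} * (k-\frac{4}{7}) (k-\frac{2}{7}) / [(k+\frac{5}{4}) (k+1)] - rational; roots negated = parameters, x = -\frac{4}{7}, C = \frac{11}{2}.

With C = \frac{11}{2}: the canonical form is 2F1(-\frac{4}{7}, -\frac{2}{7}; \frac{5}{4}; -\frac{4}{7}). Verdict: none here - no I1-I6 shape fits x = -\frac{4}{7} with lower {\frac{5}{4}}.


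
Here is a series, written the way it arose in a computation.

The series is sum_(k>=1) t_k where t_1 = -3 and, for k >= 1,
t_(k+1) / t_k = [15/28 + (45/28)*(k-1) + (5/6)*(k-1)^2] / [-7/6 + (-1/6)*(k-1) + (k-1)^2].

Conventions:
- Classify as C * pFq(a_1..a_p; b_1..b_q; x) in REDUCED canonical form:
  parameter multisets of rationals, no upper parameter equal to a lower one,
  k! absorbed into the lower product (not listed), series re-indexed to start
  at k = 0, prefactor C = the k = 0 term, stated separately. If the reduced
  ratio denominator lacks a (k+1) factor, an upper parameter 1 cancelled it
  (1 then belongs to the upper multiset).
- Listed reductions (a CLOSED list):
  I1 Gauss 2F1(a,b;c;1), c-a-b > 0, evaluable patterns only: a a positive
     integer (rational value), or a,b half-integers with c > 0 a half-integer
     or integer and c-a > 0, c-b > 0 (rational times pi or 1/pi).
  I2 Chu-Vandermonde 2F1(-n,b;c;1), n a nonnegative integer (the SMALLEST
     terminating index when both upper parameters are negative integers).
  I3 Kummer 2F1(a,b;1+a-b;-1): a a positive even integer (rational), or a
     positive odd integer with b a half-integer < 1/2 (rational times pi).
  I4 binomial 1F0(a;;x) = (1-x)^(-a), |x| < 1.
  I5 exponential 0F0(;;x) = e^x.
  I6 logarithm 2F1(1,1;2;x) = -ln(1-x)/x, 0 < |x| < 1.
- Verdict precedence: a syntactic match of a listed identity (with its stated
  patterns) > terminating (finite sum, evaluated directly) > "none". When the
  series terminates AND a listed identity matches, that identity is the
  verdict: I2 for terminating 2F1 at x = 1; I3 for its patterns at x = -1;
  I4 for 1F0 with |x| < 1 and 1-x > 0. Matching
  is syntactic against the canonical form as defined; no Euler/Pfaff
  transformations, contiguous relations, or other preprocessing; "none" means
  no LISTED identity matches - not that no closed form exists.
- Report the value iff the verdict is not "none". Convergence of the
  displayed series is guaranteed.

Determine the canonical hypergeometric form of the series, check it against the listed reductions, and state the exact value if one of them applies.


Structural cue: t_0 being -3, the expanded ratio factors over Q; C = -3, x = 5/6, roots give parameters.
Ratio: r(k) = (5/6) * (k+3/7) (k+3/2) / [(k-7/6) (k+1)] - rational in k. x = (5/6); t_0 = -3; negate the roots.

This is -3 * 2F1(3/7, 3/2; -7/6; 5/6) in reduced canonical form. Verdict: none. No listed pattern accepts 2F1(3/7, 3/2; -7/6; 5/6).


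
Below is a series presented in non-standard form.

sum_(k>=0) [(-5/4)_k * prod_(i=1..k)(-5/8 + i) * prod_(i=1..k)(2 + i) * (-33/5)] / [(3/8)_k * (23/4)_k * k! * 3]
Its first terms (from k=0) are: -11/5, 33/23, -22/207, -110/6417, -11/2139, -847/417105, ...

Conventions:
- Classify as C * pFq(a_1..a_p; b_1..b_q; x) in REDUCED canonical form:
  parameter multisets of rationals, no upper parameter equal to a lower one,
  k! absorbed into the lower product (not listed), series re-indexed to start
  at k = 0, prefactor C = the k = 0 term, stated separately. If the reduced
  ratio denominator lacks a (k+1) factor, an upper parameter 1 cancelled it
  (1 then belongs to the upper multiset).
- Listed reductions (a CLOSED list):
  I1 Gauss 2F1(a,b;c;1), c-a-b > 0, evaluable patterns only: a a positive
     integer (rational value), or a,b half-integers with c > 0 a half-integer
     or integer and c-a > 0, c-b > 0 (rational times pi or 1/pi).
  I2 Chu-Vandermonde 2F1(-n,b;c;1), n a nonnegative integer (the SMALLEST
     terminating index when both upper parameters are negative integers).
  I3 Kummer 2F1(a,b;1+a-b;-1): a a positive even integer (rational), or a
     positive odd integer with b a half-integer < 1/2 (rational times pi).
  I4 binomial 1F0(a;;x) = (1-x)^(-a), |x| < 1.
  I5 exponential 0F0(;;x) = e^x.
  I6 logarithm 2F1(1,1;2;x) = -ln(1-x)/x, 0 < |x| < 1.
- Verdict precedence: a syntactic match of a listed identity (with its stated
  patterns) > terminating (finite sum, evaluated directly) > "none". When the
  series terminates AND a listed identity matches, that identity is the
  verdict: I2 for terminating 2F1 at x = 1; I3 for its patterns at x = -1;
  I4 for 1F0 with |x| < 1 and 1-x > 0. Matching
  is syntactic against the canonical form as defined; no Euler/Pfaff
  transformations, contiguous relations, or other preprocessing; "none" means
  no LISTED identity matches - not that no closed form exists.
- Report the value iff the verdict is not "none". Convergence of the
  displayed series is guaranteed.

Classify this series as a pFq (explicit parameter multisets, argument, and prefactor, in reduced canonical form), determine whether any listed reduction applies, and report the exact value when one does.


This is -11/5 * 2F1(-5/4, 3; 23/4; 1) in reduced canonical form. Verdict (x = 1): the Gauss summation I1 applies (x = 1: the Gamma ratio telescopes since c-a-b = 4 > 0 and a = 3 in Z>0). Hence: -2299/2560.

First insight: with t_0 = -11/5, the running product (C = -11/5, x = 1) telescopes to a rising factorial.
Term ratio: r(k) = 1 * (k-5/4) (k+3) / [(k+23/4) (k+1)] - rational; roots negated = parameters, x = 1, C = -11/5.


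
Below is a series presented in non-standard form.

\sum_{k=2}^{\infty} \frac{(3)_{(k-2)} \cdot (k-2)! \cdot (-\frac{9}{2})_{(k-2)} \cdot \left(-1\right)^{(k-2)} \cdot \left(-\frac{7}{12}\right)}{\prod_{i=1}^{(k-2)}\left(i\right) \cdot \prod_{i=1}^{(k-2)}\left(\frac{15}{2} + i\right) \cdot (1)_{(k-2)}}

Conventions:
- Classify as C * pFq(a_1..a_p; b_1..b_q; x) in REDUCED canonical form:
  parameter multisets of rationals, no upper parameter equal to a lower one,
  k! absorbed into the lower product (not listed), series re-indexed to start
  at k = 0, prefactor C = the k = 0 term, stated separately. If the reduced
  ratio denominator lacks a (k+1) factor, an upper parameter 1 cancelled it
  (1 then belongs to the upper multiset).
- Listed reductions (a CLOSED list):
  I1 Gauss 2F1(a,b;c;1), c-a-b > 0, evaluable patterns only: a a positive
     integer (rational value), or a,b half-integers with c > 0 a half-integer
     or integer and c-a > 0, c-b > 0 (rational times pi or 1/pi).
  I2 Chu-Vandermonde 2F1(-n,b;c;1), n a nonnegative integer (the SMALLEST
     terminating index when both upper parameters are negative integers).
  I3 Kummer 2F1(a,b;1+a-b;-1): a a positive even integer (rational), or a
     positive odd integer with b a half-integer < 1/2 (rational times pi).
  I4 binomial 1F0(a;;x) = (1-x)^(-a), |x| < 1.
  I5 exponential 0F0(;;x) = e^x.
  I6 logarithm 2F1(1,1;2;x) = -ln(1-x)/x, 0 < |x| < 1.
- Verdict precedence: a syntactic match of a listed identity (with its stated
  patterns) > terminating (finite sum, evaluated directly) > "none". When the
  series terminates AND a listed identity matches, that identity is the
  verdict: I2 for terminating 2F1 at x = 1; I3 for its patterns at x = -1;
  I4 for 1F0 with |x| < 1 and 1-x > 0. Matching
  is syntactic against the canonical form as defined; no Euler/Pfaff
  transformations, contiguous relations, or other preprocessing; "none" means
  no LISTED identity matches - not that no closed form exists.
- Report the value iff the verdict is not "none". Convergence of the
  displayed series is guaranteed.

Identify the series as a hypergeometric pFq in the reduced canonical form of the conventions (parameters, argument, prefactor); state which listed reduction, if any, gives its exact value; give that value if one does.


At argument -1: a 2F1 with upper {-\frac{9}{2}, 3}, lower {\frac{17}{2}}, scaled by C = -\frac{7}{12}. Verdict: this is Kummer (I3) (x = -1; c = \frac{17}{2} equals 1+a-b for upper {-\frac{9}{2}, 3}: listed pattern). Value: \left(-\frac{105105}{131072}\right) \cdot \pi.

The tell: from the first term -\frac{7}{12}: the product of the first k integers (C = -7/12) is k!.
Adjacent-term ratio: r(k) = -1 * (k-\frac{9}{2}) (k+3) / [(k+\frac{17}{2}) (k+1)] - rational in k. x = -1; t_0 = -\frac{7}{12}; negate the roots.


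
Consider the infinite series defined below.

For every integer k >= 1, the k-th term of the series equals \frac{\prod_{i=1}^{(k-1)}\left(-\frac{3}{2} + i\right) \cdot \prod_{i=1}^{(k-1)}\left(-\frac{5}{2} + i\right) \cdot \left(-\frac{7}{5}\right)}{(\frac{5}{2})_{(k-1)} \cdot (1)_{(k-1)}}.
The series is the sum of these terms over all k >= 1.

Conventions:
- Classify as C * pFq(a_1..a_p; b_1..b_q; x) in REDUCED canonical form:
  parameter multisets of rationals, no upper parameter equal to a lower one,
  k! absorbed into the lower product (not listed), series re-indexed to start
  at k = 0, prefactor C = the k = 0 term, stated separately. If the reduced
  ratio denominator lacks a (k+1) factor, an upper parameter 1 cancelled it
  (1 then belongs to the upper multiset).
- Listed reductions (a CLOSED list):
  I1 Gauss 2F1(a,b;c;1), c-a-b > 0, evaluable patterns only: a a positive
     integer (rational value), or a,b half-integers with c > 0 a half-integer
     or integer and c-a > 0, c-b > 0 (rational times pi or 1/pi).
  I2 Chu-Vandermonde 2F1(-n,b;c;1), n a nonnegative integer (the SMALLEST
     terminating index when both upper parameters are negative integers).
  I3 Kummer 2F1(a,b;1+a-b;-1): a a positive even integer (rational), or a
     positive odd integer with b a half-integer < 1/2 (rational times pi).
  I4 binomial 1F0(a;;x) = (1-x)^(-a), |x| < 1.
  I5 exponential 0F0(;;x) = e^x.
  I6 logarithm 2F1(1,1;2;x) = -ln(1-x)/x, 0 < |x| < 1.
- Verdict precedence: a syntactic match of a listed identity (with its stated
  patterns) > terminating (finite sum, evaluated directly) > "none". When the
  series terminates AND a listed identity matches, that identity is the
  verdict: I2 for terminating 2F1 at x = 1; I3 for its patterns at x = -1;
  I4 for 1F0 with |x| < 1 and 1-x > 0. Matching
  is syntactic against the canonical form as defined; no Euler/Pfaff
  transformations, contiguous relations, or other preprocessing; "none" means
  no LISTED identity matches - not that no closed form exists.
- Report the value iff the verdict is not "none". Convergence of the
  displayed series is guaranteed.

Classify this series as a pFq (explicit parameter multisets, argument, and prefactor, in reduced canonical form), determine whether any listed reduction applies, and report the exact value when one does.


Reduced: x = 1, 2F1, upper = {-\frac{3}{2}, -\frac{1}{2}}, lower = {\frac{5}{2}}, C = -\frac{7}{5}. Verdict at x = 1: Gauss's theorem I1 (half-integer case) matches (x = 1; upper {-\frac{3}{2}, -\frac{1}{2}} half-integers, c = \frac{5}{2} in the evaluable pattern). Hence: \left(-\frac{147}{256}\right) \cdot \pi.

Key step: from the first term -\frac{7}{5}: the running product (prefactor -7/5) telescopes to a rising factorial.
Consecutive-term ratio: r(k) = 1 * (k-\frac{3}{2}) (k-\frac{1}{2}) / [(k+\frac{5}{2}) (k+1)] - poly over poly, x = 1 from leading terms; C = -\frac{7}{5} at k = 0.


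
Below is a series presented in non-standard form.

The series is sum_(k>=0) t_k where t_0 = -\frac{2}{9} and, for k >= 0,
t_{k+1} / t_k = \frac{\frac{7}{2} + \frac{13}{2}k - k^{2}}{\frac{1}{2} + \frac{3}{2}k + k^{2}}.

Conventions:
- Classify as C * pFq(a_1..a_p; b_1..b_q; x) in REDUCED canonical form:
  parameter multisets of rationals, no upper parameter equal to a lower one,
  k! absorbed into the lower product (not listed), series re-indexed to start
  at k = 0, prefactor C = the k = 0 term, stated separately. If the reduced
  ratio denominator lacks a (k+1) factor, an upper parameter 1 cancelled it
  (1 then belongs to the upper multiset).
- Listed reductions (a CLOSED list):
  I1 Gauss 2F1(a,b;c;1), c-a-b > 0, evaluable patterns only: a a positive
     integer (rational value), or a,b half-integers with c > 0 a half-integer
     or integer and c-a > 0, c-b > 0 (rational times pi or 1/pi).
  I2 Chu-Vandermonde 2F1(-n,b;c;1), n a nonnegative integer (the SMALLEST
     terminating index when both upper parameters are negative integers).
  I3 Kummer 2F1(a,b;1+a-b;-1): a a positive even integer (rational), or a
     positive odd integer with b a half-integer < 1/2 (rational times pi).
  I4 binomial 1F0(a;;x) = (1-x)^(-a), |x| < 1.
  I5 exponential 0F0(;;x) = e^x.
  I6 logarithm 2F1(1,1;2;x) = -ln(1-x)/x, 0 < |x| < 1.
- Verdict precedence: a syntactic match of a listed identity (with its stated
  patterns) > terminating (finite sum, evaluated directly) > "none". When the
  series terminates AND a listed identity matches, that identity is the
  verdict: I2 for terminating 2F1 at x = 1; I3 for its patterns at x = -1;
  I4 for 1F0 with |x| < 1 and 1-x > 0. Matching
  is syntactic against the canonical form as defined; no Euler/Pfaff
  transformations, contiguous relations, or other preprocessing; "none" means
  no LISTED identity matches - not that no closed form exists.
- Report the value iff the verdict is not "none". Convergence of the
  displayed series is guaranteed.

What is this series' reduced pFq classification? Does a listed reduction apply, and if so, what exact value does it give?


The tell: t_0 being -\frac{2}{9}, the ratio is unreduced: k + 1/2 divides both sides (C = -2/9).
Consecutive-term ratio: r(k) = -1 * (k-7) / [(k+1)] ; factor over Q: parameters, x = -1, and C = -\frac{2}{9}.

This is -\frac{2}{9} * 1F0(-7; -; -1) in reduced canonical form. Verdict: terminating - the sum ends at index 7 because -7 is a negative integer; exact evaluation follows. Value: -\frac{256}{9}.


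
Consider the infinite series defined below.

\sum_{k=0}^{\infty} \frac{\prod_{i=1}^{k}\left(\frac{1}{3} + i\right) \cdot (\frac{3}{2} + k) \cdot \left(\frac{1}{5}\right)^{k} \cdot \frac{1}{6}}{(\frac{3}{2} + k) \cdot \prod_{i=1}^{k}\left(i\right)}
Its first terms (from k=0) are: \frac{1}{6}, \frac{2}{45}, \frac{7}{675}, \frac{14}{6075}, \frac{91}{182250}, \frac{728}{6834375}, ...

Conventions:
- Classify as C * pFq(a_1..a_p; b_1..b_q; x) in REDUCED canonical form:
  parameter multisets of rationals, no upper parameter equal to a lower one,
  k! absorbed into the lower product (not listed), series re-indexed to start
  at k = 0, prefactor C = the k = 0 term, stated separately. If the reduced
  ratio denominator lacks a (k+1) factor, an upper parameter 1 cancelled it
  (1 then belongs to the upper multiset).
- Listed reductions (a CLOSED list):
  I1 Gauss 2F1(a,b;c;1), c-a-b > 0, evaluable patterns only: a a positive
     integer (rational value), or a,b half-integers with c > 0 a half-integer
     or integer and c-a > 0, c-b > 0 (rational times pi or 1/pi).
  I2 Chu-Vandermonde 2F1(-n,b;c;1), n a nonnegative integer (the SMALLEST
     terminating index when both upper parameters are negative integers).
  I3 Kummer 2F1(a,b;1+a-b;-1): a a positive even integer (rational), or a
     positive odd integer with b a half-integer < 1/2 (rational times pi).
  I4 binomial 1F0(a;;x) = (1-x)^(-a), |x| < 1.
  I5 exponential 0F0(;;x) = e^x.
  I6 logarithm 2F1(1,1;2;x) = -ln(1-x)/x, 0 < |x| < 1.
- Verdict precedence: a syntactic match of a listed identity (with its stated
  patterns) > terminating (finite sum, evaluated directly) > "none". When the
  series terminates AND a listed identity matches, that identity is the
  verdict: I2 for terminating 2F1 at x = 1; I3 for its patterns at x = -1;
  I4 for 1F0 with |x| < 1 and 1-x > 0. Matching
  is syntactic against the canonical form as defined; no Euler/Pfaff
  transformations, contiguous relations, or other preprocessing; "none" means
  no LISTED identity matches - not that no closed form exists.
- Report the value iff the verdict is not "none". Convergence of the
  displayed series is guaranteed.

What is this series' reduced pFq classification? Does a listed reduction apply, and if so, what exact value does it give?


Canonical form: C = \frac{1}{6} times 1F0 with upper {\frac{4}{3}}, lower {-}, x = \frac{1}{5}. Verdict: binomial (I4) applies (the 1F0 binomial series: exponent -4/3, x = \frac{1}{5}). Sum: \frac{1}{6} \cdot \left(\frac{4}{5}\right)^{-\frac{4}{3}}.

The tell: from the first term \frac{1}{6}: the factor k + 3/2 cancels (top and bottom), leaving C = 1/6, x = 1/5.
Ratio: r(k) = \frac{1}{5} * (k+\frac{4}{3}) / [(k+1)] - rational; roots negated = parameters, x = \frac{1}{5}, C = \frac{1}{6}.


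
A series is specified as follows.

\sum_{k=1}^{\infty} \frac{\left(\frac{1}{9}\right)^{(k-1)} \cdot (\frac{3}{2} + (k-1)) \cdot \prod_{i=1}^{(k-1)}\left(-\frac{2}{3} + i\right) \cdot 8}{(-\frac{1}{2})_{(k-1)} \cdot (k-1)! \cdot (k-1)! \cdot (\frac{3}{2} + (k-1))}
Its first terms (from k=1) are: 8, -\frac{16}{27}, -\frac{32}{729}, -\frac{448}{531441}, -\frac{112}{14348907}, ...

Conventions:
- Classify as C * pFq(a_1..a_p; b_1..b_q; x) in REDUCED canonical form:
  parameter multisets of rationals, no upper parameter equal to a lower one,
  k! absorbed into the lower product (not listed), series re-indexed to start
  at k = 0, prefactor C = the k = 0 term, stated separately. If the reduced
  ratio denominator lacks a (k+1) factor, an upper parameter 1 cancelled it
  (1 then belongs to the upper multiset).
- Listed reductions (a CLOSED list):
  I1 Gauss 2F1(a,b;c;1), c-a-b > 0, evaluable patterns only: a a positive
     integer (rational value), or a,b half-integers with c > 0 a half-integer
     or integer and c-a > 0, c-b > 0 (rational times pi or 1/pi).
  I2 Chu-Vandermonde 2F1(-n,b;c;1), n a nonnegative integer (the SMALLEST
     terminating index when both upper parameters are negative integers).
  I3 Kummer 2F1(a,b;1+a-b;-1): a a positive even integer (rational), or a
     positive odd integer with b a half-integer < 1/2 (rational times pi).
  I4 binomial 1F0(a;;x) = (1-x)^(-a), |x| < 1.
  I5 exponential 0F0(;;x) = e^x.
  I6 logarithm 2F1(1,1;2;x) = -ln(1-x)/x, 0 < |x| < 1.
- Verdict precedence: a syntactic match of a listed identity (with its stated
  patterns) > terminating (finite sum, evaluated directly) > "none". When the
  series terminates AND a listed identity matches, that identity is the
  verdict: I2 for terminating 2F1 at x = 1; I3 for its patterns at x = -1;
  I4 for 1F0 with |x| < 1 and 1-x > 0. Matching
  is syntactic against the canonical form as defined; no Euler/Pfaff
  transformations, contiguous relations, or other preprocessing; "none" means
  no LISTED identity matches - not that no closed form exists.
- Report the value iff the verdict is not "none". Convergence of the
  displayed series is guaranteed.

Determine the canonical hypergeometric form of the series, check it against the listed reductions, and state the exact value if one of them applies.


This is 8 * 1F2(\frac{1}{3}; -\frac{1}{2}, 1; \frac{1}{9}) in reduced canonical form. Verdict: none (x = \frac{1}{9}): each listed identity misses the multisets {\frac{1}{3}} ; {-\frac{1}{2}, 1}.

Structural cue: x = \frac{1}{9} and the denominator's factorial ratio (C = 8) is a lower Pochhammer.
Consecutive-term ratio: r(k) = \frac{1}{9} * (k+\frac{1}{3}) / [(k-\frac{1}{2}) (k+1) (k+1)] - rational in k. x = \frac{1}{9}; t_0 = 8; negate the roots.
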